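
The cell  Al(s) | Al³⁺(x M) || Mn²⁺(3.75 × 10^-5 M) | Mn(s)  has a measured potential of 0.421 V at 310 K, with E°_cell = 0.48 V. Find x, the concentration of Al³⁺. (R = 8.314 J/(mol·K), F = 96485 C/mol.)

From the Nernst equation, ln Q = nF(E° − E)/RT = 6×96485×(0.48 − 0.421)/(8.314×310) = 13.252, so Q = 5.69 × 10^5.
With Q = [Al³⁺]^2/[Mn²⁺]^3 and the known concentrations, [Al³⁺]^2 in the numerator gives [Al³⁺] = 1.7 × 10^-4 M.

1.7 × 10^-4 M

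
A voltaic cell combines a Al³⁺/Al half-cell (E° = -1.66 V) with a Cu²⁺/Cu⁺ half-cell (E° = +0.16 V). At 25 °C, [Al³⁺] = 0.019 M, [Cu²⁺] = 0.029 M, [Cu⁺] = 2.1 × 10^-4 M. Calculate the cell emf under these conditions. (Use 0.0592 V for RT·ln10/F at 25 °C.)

1.98 V

The Cu²⁺/Cu⁺ couple has the higher reduction potential and acts as the cathode, so E°_cell = +0.16 − (-1.66) = 1.82 V.
Balancing electrons gives n = 3; the reaction quotient is Q = [Al³⁺]·[Cu⁺]^3/[Cu²⁺]^3 = 7.21 × 10^-9.
At 25 °C, E = E° − (0.0592/n) log Q = 1.82 − (0.0592/3)(-8.142) = 1.820 + 0.161 = 1.981 V.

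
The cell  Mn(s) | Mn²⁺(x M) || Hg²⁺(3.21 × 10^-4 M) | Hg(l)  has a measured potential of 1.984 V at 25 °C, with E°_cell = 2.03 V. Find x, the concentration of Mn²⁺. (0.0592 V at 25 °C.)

From the Nernst equation, log Q = n(E° − E)/0.0592 = 2(2.03 − 1.984)/0.0592 = 1.554, so Q = 35.8.
With Q = [Mn²⁺]/[Hg²⁺] and the known concentrations, [Mn²⁺] in the numerator gives [Mn²⁺] = 0.011 M.

0.011 M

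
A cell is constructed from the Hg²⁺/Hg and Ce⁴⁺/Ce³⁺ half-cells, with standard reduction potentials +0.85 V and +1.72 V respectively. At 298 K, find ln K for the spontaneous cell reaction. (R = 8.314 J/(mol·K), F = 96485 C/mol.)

ln K = 67.8

E°_cell = +1.72 − (+0.85) = 0.87 V, with n = 2 electrons transferred.
At equilibrium E = 0, so the Nernst equation gives ln K = nFE°/RT = (2)(96485)(0.87)/((8.314)(298)) = 67.76.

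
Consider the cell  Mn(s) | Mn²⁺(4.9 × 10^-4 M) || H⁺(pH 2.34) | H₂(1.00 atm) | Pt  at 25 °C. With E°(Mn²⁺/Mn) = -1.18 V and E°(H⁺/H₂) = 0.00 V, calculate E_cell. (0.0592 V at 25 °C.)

1.14 V

The hydrogen couple is the cathode, so E°_cell = 1.18 V; n = 2.
[H⁺] = 10^(−2.34) = 0.0046 M, and Q = [Mn²⁺]·P(H₂) / [H⁺]^2 = 23.5.
E = E° − (0.0592/2) log Q = 1.18 − (0.0592/2)(1.370) = 1.139 V.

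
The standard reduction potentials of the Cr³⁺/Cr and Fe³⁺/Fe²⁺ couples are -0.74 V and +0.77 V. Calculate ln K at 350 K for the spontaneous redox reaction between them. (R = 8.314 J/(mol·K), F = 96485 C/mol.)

ln K = 150.2

E°_cell = +0.77 − (-0.74) = 1.51 V, with n = 3 electrons transferred.
At equilibrium E = 0, so the Nernst equation gives ln K = nFE°/RT = (3)(96485)(1.51)/((8.314)(350)) = 150.20.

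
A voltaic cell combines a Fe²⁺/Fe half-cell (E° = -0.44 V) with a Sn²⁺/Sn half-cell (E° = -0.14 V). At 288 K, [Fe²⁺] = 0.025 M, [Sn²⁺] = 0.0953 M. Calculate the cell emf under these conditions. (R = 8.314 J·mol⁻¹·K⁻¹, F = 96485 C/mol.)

0.317 V

The Sn²⁺/Sn couple has the higher reduction potential and acts as the cathode, so E°_cell = -0.14 − (-0.44) = 0.30 V.
Balancing electrons gives n = 2; the reaction quotient is Q = [Fe²⁺]/[Sn²⁺] = 0.262.
E = E° − (RT/nF) ln Q = 0.30 − (8.314×288)/(2×96485) × (-1.338) = 0.300 + 0.017 = 0.317 V.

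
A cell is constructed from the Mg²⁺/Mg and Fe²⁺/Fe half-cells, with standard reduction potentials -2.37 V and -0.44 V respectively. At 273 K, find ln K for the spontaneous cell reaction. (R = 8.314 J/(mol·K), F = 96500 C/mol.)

ln K = 164.1

E°_cell = -0.44 − (-2.37) = 1.93 V, with n = 2 electrons transferred.
At equilibrium E = 0, so the Nernst equation gives ln K = nFE°/RT = (2)(96500)(1.93)/((8.314)(273)) = 164.11.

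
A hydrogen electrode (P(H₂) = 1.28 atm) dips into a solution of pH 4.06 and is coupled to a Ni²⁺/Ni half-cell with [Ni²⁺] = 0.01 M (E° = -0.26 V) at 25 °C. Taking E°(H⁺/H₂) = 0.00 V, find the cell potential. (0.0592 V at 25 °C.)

0.076 V

The hydrogen couple is the cathode, so E°_cell = 0.26 V; n = 2.
[H⁺] = 10^(−4.06) = 8.7 × 10^-5 M, and Q = [Ni²⁺]·P(H₂) / [H⁺]^2 = 1.69 × 10^6.
E = E° − (0.0592/2) log Q = 0.26 − (0.0592/2)(6.227) = 0.076 V.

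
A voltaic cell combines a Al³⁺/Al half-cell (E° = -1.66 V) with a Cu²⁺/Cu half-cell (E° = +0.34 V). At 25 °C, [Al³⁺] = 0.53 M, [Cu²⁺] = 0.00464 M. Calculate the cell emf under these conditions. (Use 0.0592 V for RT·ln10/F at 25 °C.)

1.94 V

The Cu²⁺/Cu couple has the higher reduction potential and acts as the cathode, so E°_cell = +0.34 − (-1.66) = 2.00 V.
Balancing electrons gives n = 6; the reaction quotient is Q = [Al³⁺]^2/[Cu²⁺]^3 = 2.81 × 10^6.
At 25 °C, E = E° − (0.0592/n) log Q = 2.00 − (0.0592/6)(6.449) = 2.000 − 0.064 = 1.936 V.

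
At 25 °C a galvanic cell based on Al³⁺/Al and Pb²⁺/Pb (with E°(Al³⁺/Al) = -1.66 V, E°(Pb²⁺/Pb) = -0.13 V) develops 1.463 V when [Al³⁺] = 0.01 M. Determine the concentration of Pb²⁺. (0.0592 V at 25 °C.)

From the Nernst equation, log Q = n(E° − E)/0.0592 = 6(1.53 − 1.463)/0.0592 = 6.791, so Q = 6.17 × 10^6.
With Q = [Al³⁺]^2/[Pb²⁺]^3 and the known concentrations, [Pb²⁺]^3 in the denominator gives [Pb²⁺] = 2.5 × 10^-4 M.

2.5 × 10^-4 M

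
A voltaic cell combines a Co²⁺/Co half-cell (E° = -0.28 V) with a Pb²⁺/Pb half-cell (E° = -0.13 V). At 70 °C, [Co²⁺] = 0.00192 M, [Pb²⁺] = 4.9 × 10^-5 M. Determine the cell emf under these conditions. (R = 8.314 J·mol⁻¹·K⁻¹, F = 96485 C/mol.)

0.096 V

The Pb²⁺/Pb couple has the higher reduction potential and acts as the cathode, so E°_cell = -0.13 − (-0.28) = 0.15 V.
Balancing electrons gives n = 2; the reaction quotient is Q = [Co²⁺]/[Pb²⁺] = 39.2.
E = E° − (RT/nF) ln Q = 0.15 − (8.314×343)/(2×96485) × (3.668) = 0.150 − 0.054 = 0.096 V.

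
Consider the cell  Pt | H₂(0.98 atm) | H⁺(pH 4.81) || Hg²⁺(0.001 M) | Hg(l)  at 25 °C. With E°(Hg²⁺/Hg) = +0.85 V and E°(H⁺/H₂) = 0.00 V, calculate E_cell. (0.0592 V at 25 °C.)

1.05 V

The Hg²⁺/Hg couple is the cathode, so E°_cell = 0.85 V; n = 2.
[H⁺] = 10^(−4.81) = 1.5 × 10^-5 M, and Q = [H⁺]^2 / ([Hg²⁺]·P(H₂)) = 2.45 × 10^-7.
E = E° − (0.0592/2) log Q = 0.85 − (0.0592/2)(-6.611) = 1.046 V.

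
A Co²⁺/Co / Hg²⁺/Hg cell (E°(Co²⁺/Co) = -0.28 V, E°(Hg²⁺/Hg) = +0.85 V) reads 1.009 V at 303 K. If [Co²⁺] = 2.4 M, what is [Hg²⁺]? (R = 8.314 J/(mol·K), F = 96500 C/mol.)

2.3 × 10^-4 M

From the Nernst equation, ln Q = nF(E° − E)/RT = 2×96500×(1.13 − 1.009)/(8.314×303) = 9.270, so Q = 1.06 × 10^4.
With Q = [Co²⁺]/[Hg²⁺] and the known concentrations, [Hg²⁺] in the denominator gives [Hg²⁺] = 2.3 × 10^-4 M.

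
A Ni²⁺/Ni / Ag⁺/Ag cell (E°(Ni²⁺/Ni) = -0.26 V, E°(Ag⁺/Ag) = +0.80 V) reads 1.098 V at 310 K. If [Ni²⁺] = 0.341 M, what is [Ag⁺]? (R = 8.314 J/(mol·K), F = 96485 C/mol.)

2.4 M

From the Nernst equation, ln Q = nF(E° − E)/RT = 2×96485×(1.06 − 1.098)/(8.314×310) = -2.845, so Q = 0.0581.
With Q = [Ni²⁺]/[Ag⁺]^2 and the known concentrations, [Ag⁺]^2 in the denominator gives [Ag⁺] = 2.4 M.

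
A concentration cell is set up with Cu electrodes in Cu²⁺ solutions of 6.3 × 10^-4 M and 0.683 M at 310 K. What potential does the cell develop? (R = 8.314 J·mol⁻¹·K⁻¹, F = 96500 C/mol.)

0.093 V

Both half-cells are Cu²⁺/Cu, so E°_cell = 0. The concentrated side is the cathode; the cell reaction moves Cu²⁺ from high to low concentration with n = 2.
Q = [Cu²⁺]_dilute/[Cu²⁺]_conc = 6.3 × 10^-4/0.683 = 9.22 × 10^-4.
E = 0 − (RT/nF) ln Q = −((8.314×310)/(2×96500))(-6.989) = 0.0933 V.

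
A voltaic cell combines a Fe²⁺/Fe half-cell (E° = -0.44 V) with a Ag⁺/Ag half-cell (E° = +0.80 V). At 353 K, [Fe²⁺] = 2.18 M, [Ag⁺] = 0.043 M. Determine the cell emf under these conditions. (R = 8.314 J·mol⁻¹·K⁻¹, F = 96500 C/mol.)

The Ag⁺/Ag couple has the higher reduction potential and acts as the cathode, so E°_cell = +0.80 − (-0.44) = 1.24 V.
Balancing electrons gives n = 2; the reaction quotient is Q = [Fe²⁺]/[Ag⁺]^2 = 1180.
E = E° − (RT/nF) ln Q = 1.24 − (8.314×353)/(2×96500) × (7.072) = 1.240 − 0.108 = 1.132 V.

1.13 V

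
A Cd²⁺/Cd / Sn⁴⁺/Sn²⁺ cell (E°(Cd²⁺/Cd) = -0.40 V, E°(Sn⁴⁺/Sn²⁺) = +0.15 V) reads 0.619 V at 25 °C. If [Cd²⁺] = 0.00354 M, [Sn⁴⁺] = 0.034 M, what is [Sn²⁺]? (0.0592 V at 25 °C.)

From the Nernst equation, log Q = n(E° − E)/0.0592 = 2(0.55 − 0.619)/0.0592 = -2.331, so Q = 0.00467.
With Q = [Cd²⁺]·[Sn²⁺]/[Sn⁴⁺] and the known concentrations, [Sn²⁺] in the numerator gives [Sn²⁺] = 0.045 M.

0.045 M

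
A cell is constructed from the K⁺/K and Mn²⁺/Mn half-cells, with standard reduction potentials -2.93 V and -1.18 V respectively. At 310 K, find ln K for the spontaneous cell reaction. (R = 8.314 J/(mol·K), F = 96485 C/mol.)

ln K = 131.0

E°_cell = -1.18 − (-2.93) = 1.75 V, with n = 2 electrons transferred.
At equilibrium E = 0, so the Nernst equation gives ln K = nFE°/RT = (2)(96485)(1.75)/((8.314)(310)) = 131.03.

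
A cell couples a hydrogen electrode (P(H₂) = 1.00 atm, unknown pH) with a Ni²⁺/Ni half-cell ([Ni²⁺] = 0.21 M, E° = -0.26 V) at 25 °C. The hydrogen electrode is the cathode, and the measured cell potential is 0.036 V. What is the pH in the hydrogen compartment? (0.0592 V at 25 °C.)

E°_cell = 0.26 V and n = 2.
log Q = n(E° − E)/0.0592 = 2×(0.26 − 0.036)/0.0592 = 7.568.
With Q = [Ni²⁺]·P(H₂) / [H⁺]^2, solving for [H⁺] gives log[H⁺] = -4.123, so pH = 4.12.

pH = 4.12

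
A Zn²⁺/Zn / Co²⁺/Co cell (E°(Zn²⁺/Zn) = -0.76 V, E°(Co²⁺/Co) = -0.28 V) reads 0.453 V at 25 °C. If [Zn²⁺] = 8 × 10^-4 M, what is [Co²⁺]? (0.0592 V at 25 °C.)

From the Nernst equation, log Q = n(E° − E)/0.0592 = 2(0.48 − 0.453)/0.0592 = 0.912, so Q = 8.17.
With Q = [Zn²⁺]/[Co²⁺] and the known concentrations, [Co²⁺] in the denominator gives [Co²⁺] = 9.8 × 10^-5 M.

9.8 × 10^-5 M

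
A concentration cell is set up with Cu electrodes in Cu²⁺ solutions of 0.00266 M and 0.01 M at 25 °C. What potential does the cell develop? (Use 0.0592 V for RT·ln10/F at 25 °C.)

Both half-cells are Cu²⁺/Cu, so E°_cell = 0. The concentrated side is the cathode; the cell reaction moves Cu²⁺ from high to low concentration with n = 2.
Q = [Cu²⁺]_dilute/[Cu²⁺]_conc = 0.00266/0.01 = 0.266.
E = 0 − (0.0592/2) log Q = −(0.0592/2)(-0.575) = 0.0170 V.

0.017 V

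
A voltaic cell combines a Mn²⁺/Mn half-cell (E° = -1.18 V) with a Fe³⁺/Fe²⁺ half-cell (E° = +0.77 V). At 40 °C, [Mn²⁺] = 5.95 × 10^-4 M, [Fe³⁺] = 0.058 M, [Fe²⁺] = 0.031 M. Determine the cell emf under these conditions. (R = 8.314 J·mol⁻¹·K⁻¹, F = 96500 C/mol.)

The Fe³⁺/Fe²⁺ couple has the higher reduction potential and acts as the cathode, so E°_cell = +0.77 − (-1.18) = 1.95 V.
Balancing electrons gives n = 2; the reaction quotient is Q = [Mn²⁺]·[Fe²⁺]^2/[Fe³⁺]^2 = 1.7 × 10^-4.
E = E° − (RT/nF) ln Q = 1.95 − (8.314×313)/(2×96500) × (-8.680) = 1.950 + 0.117 = 2.067 V.

2.07 V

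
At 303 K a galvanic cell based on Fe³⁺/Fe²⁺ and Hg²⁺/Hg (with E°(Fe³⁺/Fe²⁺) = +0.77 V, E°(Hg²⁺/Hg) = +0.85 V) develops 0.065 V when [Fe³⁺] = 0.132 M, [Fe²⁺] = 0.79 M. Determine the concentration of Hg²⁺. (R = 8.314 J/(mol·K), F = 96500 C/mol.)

From the Nernst equation, ln Q = nF(E° − E)/RT = 2×96500×(0.08 − 0.065)/(8.314×303) = 1.149, so Q = 3.16.
With Q = [Fe³⁺]^2/([Fe²⁺]^2·[Hg²⁺]) and the known concentrations, [Hg²⁺] in the denominator gives [Hg²⁺] = 0.0088 M.

0.0088 M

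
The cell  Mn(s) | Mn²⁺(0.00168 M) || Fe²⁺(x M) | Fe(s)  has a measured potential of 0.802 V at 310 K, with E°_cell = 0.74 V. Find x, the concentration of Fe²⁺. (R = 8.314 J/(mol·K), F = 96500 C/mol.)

0.17 M

From the Nernst equation, ln Q = nF(E° − E)/RT = 2×96500×(0.74 − 0.802)/(8.314×310) = -4.643, so Q = 0.00963.
With Q = [Mn²⁺]/[Fe²⁺] and the known concentrations, [Fe²⁺] in the denominator gives [Fe²⁺] = 0.17 M.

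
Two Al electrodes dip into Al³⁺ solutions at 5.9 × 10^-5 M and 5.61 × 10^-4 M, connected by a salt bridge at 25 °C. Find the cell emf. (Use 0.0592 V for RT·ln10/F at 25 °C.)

0.019 V

Both half-cells are Al³⁺/Al, so E°_cell = 0. The concentrated side is the cathode; the cell reaction moves Al³⁺ from high to low concentration with n = 3.
Q = [Al³⁺]_dilute/[Al³⁺]_conc = 5.9 × 10^-5/5.61 × 10^-4 = 0.105.
E = 0 − (0.0592/3) log Q = −(0.0592/3)(-0.978) = 0.0193 V.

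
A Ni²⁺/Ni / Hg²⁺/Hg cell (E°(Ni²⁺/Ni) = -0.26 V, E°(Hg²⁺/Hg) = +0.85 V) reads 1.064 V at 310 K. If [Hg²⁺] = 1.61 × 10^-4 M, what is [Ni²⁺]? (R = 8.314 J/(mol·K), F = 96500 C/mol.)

From the Nernst equation, ln Q = nF(E° − E)/RT = 2×96500×(1.11 − 1.064)/(8.314×310) = 3.445, so Q = 31.3.
With Q = [Ni²⁺]/[Hg²⁺] and the known concentrations, [Ni²⁺] in the numerator gives [Ni²⁺] = 0.005 M.

0.005 M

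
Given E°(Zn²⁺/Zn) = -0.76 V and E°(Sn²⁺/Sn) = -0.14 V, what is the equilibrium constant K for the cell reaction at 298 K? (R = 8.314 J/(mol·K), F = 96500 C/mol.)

E°_cell = -0.14 − (-0.76) = 0.62 V, with n = 2 electrons transferred.
At equilibrium E = 0, so the Nernst equation gives ln K = nFE°/RT = (2)(96500)(0.62)/((8.314)(298)) = 48.30.
K = e^48.30 = 9.4 × 10^20.

9.4 × 10^20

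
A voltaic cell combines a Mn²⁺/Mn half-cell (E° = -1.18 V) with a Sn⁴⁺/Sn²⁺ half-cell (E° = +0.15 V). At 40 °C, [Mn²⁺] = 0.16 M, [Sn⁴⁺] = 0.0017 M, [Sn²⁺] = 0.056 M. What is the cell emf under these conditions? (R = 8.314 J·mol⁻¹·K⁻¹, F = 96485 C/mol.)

The Sn⁴⁺/Sn²⁺ couple has the higher reduction potential and acts as the cathode, so E°_cell = +0.15 − (-1.18) = 1.33 V.
Balancing electrons gives n = 2; the reaction quotient is Q = [Mn²⁺]·[Sn²⁺]/[Sn⁴⁺] = 5.27.
E = E° − (RT/nF) ln Q = 1.33 − (8.314×313)/(2×96485) × (1.662) = 1.330 − 0.022 = 1.308 V.

1.31 V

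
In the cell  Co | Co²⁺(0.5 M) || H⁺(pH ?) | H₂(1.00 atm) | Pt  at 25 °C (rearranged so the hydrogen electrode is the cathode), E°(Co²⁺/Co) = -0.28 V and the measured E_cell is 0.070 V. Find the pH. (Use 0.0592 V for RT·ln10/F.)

E°_cell = 0.28 V and n = 2.
log Q = n(E° − E)/0.0592 = 2×(0.28 − 0.070)/0.0592 = 7.095.
With Q = [Co²⁺]·P(H₂) / [H⁺]^2, solving for [H⁺] gives log[H⁺] = -3.698, so pH = 3.70.

pH = 3.70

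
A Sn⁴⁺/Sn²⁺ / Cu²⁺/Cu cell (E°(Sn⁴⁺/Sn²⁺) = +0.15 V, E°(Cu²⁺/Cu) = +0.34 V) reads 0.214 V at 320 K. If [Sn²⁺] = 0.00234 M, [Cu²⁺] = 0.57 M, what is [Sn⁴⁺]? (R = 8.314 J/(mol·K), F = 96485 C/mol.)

From the Nernst equation, ln Q = nF(E° − E)/RT = 2×96485×(0.19 − 0.214)/(8.314×320) = -1.741, so Q = 0.175.
With Q = [Sn⁴⁺]/([Sn²⁺]·[Cu²⁺]) and the known concentrations, [Sn⁴⁺] in the numerator gives [Sn⁴⁺] = 2.3 × 10^-4 M.

2.3 × 10^-4 M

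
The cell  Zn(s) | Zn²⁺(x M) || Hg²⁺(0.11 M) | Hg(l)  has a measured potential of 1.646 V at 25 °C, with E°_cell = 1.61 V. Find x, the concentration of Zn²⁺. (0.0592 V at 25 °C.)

0.0067 M

From the Nernst equation, log Q = n(E° − E)/0.0592 = 2(1.61 − 1.646)/0.0592 = -1.216, so Q = 0.0608.
With Q = [Zn²⁺]/[Hg²⁺] and the known concentrations, [Zn²⁺] in the numerator gives [Zn²⁺] = 0.0067 M.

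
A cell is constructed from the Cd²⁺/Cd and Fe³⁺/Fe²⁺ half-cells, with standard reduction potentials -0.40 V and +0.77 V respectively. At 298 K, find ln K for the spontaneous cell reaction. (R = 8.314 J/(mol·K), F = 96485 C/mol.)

ln K = 91.1

E°_cell = +0.77 − (-0.40) = 1.17 V, with n = 2 electrons transferred.
At equilibrium E = 0, so the Nernst equation gives ln K = nFE°/RT = (2)(96485)(1.17)/((8.314)(298)) = 91.13.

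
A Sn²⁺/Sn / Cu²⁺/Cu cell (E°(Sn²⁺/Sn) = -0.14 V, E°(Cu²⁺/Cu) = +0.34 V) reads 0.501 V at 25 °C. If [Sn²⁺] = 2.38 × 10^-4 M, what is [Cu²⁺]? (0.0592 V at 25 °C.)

0.0012 M

From the Nernst equation, log Q = n(E° − E)/0.0592 = 2(0.48 − 0.501)/0.0592 = -0.709, so Q = 0.195.
With Q = [Sn²⁺]/[Cu²⁺] and the known concentrations, [Cu²⁺] in the denominator gives [Cu²⁺] = 0.0012 M.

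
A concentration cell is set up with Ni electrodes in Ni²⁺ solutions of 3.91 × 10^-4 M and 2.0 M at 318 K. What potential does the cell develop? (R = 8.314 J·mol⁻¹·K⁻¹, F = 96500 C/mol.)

Both half-cells are Ni²⁺/Ni, so E°_cell = 0. The concentrated side is the cathode; the cell reaction moves Ni²⁺ from high to low concentration with n = 2.
Q = [Ni²⁺]_dilute/[Ni²⁺]_conc = 3.91 × 10^-4/2.0 = 1.96 × 10^-4.
E = 0 − (RT/nF) ln Q = −((8.314×318)/(2×96500))(-8.540) = 0.1170 V.

0.12 V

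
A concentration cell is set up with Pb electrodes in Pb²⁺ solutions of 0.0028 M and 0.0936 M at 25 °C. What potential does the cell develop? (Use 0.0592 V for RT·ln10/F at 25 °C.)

Both half-cells are Pb²⁺/Pb, so E°_cell = 0. The concentrated side is the cathode; the cell reaction moves Pb²⁺ from high to low concentration with n = 2.
Q = [Pb²⁺]_dilute/[Pb²⁺]_conc = 0.0028/0.0936 = 0.0299.
E = 0 − (0.0592/2) log Q = −(0.0592/2)(-1.524) = 0.0451 V.

0.045 V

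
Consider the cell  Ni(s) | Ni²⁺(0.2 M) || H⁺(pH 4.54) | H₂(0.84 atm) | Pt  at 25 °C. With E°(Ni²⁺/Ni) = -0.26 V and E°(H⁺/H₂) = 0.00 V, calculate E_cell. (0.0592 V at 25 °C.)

0.014 V

The hydrogen couple is the cathode, so E°_cell = 0.26 V; n = 2.
[H⁺] = 10^(−4.54) = 2.9 × 10^-5 M, and Q = [Ni²⁺]·P(H₂) / [H⁺]^2 = 2.02 × 10^8.
E = E° − (0.0592/2) log Q = 0.26 − (0.0592/2)(8.305) = 0.014 V.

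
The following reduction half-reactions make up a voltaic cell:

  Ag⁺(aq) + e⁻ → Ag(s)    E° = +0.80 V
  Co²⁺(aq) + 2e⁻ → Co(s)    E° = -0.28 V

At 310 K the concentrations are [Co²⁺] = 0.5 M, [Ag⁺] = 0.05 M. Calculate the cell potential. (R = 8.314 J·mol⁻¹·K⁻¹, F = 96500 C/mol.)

1.01 V

The Ag⁺/Ag couple has the higher reduction potential and acts as the cathode, so E°_cell = +0.80 − (-0.28) = 1.08 V.
Balancing electrons gives n = 2; the reaction quotient is Q = [Co²⁺]/[Ag⁺]^2 = 200.
E = E° − (RT/nF) ln Q = 1.08 − (8.314×310)/(2×96500) × (5.298) = 1.080 − 0.071 = 1.009 V.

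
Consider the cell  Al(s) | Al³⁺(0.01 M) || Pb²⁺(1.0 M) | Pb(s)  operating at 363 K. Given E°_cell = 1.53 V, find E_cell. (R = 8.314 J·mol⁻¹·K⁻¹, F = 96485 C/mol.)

1.58 V

Balancing electrons gives n = 6; the reaction quotient is Q = [Al³⁺]^2/[Pb²⁺]^3 = 1 × 10^-4.
E = E° − (RT/nF) ln Q = 1.53 − (8.314×363)/(6×96485) × (-9.210) = 1.530 + 0.048 = 1.578 V.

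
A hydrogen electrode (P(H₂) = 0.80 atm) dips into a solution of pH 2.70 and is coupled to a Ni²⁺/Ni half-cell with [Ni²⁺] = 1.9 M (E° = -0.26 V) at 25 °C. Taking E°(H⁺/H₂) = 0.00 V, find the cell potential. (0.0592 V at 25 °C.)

The hydrogen couple is the cathode, so E°_cell = 0.26 V; n = 2.
[H⁺] = 10^(−2.70) = 0.0020 M, and Q = [Ni²⁺]·P(H₂) / [H⁺]^2 = 3.82 × 10^5.
E = E° − (0.0592/2) log Q = 0.26 − (0.0592/2)(5.582) = 0.095 V.

0.095 V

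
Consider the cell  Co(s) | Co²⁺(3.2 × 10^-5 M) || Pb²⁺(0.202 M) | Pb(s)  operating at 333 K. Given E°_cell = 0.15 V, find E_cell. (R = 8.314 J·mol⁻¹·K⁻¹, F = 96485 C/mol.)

Balancing electrons gives n = 2; the reaction quotient is Q = [Co²⁺]/[Pb²⁺] = 1.58 × 10^-4.
E = E° − (RT/nF) ln Q = 0.15 − (8.314×333)/(2×96485) × (-8.750) = 0.150 + 0.126 = 0.276 V.

0.276 V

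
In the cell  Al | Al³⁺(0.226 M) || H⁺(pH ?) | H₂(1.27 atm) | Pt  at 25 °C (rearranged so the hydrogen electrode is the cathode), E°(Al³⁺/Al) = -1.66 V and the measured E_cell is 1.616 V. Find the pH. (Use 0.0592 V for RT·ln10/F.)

pH = 0.91

E°_cell = 1.66 V and n = 6.
log Q = n(E° − E)/0.0592 = 6×(1.66 − 1.616)/0.0592 = 4.459.
With Q = [Al³⁺]^2·P(H₂)^3 / [H⁺]^6, solving for [H⁺] gives log[H⁺] = -0.907, so pH = 0.91.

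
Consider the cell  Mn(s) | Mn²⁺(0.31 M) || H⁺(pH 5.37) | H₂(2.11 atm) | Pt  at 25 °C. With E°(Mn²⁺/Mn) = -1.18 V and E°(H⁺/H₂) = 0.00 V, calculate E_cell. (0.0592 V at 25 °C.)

The hydrogen couple is the cathode, so E°_cell = 1.18 V; n = 2.
[H⁺] = 10^(−5.37) = 4.3 × 10^-6 M, and Q = [Mn²⁺]·P(H₂) / [H⁺]^2 = 3.59 × 10^10.
E = E° − (0.0592/2) log Q = 1.18 − (0.0592/2)(10.556) = 0.868 V.

0.87 V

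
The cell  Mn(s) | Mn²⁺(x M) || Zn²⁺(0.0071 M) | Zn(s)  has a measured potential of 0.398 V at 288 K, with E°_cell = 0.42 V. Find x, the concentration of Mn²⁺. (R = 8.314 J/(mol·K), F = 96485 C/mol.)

From the Nernst equation, ln Q = nF(E° − E)/RT = 2×96485×(0.42 − 0.398)/(8.314×288) = 1.773, so Q = 5.89.
With Q = [Mn²⁺]/[Zn²⁺] and the known concentrations, [Mn²⁺] in the numerator gives [Mn²⁺] = 0.042 M.

0.042 M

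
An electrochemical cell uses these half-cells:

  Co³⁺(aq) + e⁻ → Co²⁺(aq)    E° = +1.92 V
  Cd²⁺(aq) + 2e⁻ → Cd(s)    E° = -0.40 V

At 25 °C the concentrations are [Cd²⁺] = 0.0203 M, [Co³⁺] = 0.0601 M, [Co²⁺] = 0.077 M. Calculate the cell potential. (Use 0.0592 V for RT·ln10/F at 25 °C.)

2.36 V

The Co³⁺/Co²⁺ couple has the higher reduction potential and acts as the cathode, so E°_cell = +1.92 − (-0.40) = 2.32 V.
Balancing electrons gives n = 2; the reaction quotient is Q = [Cd²⁺]·[Co²⁺]^2/[Co³⁺]^2 = 0.0333.
At 25 °C, E = E° − (0.0592/n) log Q = 2.32 − (0.0592/2)(-1.477) = 2.320 + 0.044 = 2.364 V.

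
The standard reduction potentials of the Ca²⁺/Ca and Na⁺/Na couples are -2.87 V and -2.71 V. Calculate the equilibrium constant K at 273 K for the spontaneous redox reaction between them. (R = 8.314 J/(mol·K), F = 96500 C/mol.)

8.1 × 10^5

E°_cell = -2.71 − (-2.87) = 0.16 V, with n = 2 electrons transferred.
At equilibrium E = 0, so the Nernst equation gives ln K = nFE°/RT = (2)(96500)(0.16)/((8.314)(273)) = 13.61.
K = e^13.61 = 8.1 × 10^5.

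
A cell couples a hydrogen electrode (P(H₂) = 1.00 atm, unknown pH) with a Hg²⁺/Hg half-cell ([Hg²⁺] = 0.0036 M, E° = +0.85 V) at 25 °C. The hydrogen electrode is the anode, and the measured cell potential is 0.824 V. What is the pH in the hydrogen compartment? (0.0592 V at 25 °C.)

pH = 0.78

E°_cell = 0.85 V and n = 2.
log Q = n(E° − E)/0.0592 = 2×(0.85 − 0.824)/0.0592 = 0.878.
With Q = [H⁺]^2 / ([Hg²⁺]·P(H₂)), solving for [H⁺] gives log[H⁺] = -0.783, so pH = 0.78.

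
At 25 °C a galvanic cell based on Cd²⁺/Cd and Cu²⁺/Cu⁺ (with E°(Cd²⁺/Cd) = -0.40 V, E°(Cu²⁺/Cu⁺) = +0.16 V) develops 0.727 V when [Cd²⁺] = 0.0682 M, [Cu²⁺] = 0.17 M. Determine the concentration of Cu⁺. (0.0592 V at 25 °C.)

From the Nernst equation, log Q = n(E° − E)/0.0592 = 2(0.56 − 0.727)/0.0592 = -5.642, so Q = 2.28 × 10^-6.
With Q = [Cd²⁺]·[Cu⁺]^2/[Cu²⁺]^2 and the known concentrations, [Cu⁺]^2 in the numerator gives [Cu⁺] = 9.8 × 10^-4 M.

9.8 × 10^-4 M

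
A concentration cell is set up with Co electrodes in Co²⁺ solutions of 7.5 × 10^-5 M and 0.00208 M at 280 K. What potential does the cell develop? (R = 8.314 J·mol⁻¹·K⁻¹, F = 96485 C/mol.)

0.040 V

Both half-cells are Co²⁺/Co, so E°_cell = 0. The concentrated side is the cathode; the cell reaction moves Co²⁺ from high to low concentration with n = 2.
Q = [Co²⁺]_dilute/[Co²⁺]_conc = 7.5 × 10^-5/0.00208 = 0.0361.
E = 0 − (RT/nF) ln Q = −((8.314×280)/(2×96485))(-3.323) = 0.0401 V.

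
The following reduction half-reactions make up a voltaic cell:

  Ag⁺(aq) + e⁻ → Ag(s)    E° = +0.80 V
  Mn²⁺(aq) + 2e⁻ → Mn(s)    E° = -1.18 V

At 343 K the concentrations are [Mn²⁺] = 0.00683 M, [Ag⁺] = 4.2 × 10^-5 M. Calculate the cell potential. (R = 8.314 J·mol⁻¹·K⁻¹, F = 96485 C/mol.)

The Ag⁺/Ag couple has the higher reduction potential and acts as the cathode, so E°_cell = +0.80 − (-1.18) = 1.98 V.
Balancing electrons gives n = 2; the reaction quotient is Q = [Mn²⁺]/[Ag⁺]^2 = 3.87 × 10^6.
E = E° − (RT/nF) ln Q = 1.98 − (8.314×343)/(2×96485) × (15.169) = 1.980 − 0.224 = 1.756 V.

1.76 V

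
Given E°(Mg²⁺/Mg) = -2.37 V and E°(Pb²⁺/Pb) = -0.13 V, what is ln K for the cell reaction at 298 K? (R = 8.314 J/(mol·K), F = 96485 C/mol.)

E°_cell = -0.13 − (-2.37) = 2.24 V, with n = 2 electrons transferred.
At equilibrium E = 0, so the Nernst equation gives ln K = nFE°/RT = (2)(96485)(2.24)/((8.314)(298)) = 174.47.

ln K = 174.5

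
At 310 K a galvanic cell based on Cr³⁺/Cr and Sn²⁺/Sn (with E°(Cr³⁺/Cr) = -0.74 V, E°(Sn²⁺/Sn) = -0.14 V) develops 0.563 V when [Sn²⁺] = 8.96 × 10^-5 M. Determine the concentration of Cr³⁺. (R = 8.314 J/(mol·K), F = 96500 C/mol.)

5.4 × 10^-5 M

From the Nernst equation, ln Q = nF(E° − E)/RT = 6×96500×(0.60 − 0.563)/(8.314×310) = 8.312, so Q = 4070.
With Q = [Cr³⁺]^2/[Sn²⁺]^3 and the known concentrations, [Cr³⁺]^2 in the numerator gives [Cr³⁺] = 5.4 × 10^-5 M.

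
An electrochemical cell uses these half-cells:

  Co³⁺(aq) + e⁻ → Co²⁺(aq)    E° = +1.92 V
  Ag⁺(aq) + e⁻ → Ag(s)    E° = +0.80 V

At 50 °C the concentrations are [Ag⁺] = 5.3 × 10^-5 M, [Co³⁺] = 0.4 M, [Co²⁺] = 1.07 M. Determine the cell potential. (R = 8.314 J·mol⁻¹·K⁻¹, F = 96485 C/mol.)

The Co³⁺/Co²⁺ couple has the higher reduction potential and acts as the cathode, so E°_cell = +1.92 − (+0.80) = 1.12 V.
Balancing electrons gives n = 1; the reaction quotient is Q = [Ag⁺]·[Co²⁺]/[Co³⁺] = 1.42 × 10^-4.
E = E° − (RT/nF) ln Q = 1.12 − (8.314×323)/(1×96485) × (-8.861) = 1.120 + 0.247 = 1.367 V.

1.37 V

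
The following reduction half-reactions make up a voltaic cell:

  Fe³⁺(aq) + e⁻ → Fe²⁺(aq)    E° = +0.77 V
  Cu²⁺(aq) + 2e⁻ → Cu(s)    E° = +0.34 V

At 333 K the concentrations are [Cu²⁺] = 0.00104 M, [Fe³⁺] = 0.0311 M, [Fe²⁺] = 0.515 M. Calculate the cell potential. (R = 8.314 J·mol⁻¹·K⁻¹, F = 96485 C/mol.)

0.448 V

The Fe³⁺/Fe²⁺ couple has the higher reduction potential and acts as the cathode, so E°_cell = +0.77 − (+0.34) = 0.43 V.
Balancing electrons gives n = 2; the reaction quotient is Q = [Cu²⁺]·[Fe²⁺]^2/[Fe³⁺]^2 = 0.285.
E = E° − (RT/nF) ln Q = 0.43 − (8.314×333)/(2×96485) × (-1.255) = 0.430 + 0.018 = 0.448 V.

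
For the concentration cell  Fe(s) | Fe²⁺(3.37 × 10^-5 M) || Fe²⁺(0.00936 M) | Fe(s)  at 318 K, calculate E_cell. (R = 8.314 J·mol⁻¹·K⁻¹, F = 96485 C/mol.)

Both half-cells are Fe²⁺/Fe, so E°_cell = 0. The concentrated side is the cathode; the cell reaction moves Fe²⁺ from high to low concentration with n = 2.
Q = [Fe²⁺]_dilute/[Fe²⁺]_conc = 3.37 × 10^-5/0.00936 = 0.00360.
E = 0 − (RT/nF) ln Q = −((8.314×318)/(2×96485))(-5.627) = 0.0771 V.

0.077 V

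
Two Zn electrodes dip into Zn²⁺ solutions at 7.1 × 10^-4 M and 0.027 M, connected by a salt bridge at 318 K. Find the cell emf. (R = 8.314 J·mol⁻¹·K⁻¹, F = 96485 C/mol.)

0.050 V

Both half-cells are Zn²⁺/Zn, so E°_cell = 0. The concentrated side is the cathode; the cell reaction moves Zn²⁺ from high to low concentration with n = 2.
Q = [Zn²⁺]_dilute/[Zn²⁺]_conc = 7.1 × 10^-4/0.027 = 0.0263.
E = 0 − (RT/nF) ln Q = −((8.314×318)/(2×96485))(-3.638) = 0.0498 V.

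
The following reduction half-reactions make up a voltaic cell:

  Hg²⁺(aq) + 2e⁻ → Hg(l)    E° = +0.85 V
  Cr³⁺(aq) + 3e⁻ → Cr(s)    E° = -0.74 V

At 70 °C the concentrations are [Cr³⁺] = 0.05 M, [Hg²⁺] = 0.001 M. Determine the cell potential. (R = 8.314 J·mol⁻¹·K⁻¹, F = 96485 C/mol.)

The Hg²⁺/Hg couple has the higher reduction potential and acts as the cathode, so E°_cell = +0.85 − (-0.74) = 1.59 V.
Balancing electrons gives n = 6; the reaction quotient is Q = [Cr³⁺]^2/[Hg²⁺]^3 = 2.5 × 10^6.
E = E° − (RT/nF) ln Q = 1.59 − (8.314×343)/(6×96485) × (14.732) = 1.590 − 0.073 = 1.517 V.

1.52 V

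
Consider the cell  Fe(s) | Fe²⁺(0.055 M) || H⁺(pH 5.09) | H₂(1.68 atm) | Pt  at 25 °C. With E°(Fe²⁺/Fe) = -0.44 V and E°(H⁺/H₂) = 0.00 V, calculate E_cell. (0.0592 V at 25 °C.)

0.17 V

The hydrogen couple is the cathode, so E°_cell = 0.44 V; n = 2.
[H⁺] = 10^(−5.09) = 8.1 × 10^-6 M, and Q = [Fe²⁺]·P(H₂) / [H⁺]^2 = 1.4 × 10^9.
E = E° − (0.0592/2) log Q = 0.44 − (0.0592/2)(9.146) = 0.169 V.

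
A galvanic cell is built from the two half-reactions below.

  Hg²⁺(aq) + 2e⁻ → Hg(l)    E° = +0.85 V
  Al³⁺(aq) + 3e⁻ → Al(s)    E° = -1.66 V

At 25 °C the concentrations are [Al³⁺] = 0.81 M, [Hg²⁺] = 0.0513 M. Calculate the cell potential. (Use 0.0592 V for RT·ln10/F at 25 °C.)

The Hg²⁺/Hg couple has the higher reduction potential and acts as the cathode, so E°_cell = +0.85 − (-1.66) = 2.51 V.
Balancing electrons gives n = 6; the reaction quotient is Q = [Al³⁺]^2/[Hg²⁺]^3 = 4860.
At 25 °C, E = E° − (0.0592/n) log Q = 2.51 − (0.0592/6)(3.687) = 2.510 − 0.036 = 2.474 V.

2.47 V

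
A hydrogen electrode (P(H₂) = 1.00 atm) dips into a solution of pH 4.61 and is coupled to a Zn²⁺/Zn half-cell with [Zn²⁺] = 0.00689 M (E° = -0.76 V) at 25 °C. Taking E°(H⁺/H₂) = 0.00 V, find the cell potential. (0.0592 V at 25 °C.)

The hydrogen couple is the cathode, so E°_cell = 0.76 V; n = 2.
[H⁺] = 10^(−4.61) = 2.5 × 10^-5 M, and Q = [Zn²⁺]·P(H₂) / [H⁺]^2 = 1.14 × 10^7.
E = E° − (0.0592/2) log Q = 0.76 − (0.0592/2)(7.058) = 0.551 V.

0.55 V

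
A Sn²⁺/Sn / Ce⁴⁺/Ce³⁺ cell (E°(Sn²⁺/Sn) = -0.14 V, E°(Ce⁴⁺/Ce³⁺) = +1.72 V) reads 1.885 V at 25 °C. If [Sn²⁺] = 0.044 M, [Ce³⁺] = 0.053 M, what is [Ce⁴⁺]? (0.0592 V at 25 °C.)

0.029 M

From the Nernst equation, log Q = n(E° − E)/0.0592 = 2(1.86 − 1.885)/0.0592 = -0.845, so Q = 0.143.
With Q = [Sn²⁺]·[Ce³⁺]^2/[Ce⁴⁺]^2 and the known concentrations, [Ce⁴⁺]^2 in the denominator gives [Ce⁴⁺] = 0.029 M.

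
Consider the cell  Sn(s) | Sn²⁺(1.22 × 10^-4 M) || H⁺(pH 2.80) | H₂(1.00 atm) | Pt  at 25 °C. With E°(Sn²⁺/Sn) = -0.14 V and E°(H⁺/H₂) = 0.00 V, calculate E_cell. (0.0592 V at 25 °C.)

0.090 V

The hydrogen couple is the cathode, so E°_cell = 0.14 V; n = 2.
[H⁺] = 10^(−2.80) = 0.0016 M, and Q = [Sn²⁺]·P(H₂) / [H⁺]^2 = 48.6.
E = E° − (0.0592/2) log Q = 0.14 − (0.0592/2)(1.686) = 0.090 V.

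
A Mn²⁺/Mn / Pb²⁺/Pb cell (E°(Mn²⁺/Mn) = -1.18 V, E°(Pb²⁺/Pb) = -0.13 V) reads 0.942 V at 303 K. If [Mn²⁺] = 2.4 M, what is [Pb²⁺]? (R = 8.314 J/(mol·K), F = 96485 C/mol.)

From the Nernst equation, ln Q = nF(E° − E)/RT = 2×96485×(1.05 − 0.942)/(8.314×303) = 8.273, so Q = 3920.
With Q = [Mn²⁺]/[Pb²⁺] and the known concentrations, [Pb²⁺] in the denominator gives [Pb²⁺] = 6.1 × 10^-4 M.

6.1 × 10^-4 M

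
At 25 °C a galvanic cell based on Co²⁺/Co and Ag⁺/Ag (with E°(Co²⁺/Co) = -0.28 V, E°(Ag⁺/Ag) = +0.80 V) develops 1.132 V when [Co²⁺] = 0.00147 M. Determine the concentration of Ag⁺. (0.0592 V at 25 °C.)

0.29 M

From the Nernst equation, log Q = n(E° − E)/0.0592 = 2(1.08 − 1.132)/0.0592 = -1.757, so Q = 0.0175.
With Q = [Co²⁺]/[Ag⁺]^2 and the known concentrations, [Ag⁺]^2 in the denominator gives [Ag⁺] = 0.29 M.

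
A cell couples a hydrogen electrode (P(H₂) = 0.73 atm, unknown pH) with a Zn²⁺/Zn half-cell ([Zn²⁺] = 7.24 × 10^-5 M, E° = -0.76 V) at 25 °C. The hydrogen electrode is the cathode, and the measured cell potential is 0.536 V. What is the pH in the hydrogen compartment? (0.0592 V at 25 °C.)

E°_cell = 0.76 V and n = 2.
log Q = n(E° − E)/0.0592 = 2×(0.76 − 0.536)/0.0592 = 7.568.
With Q = [Zn²⁺]·P(H₂) / [H⁺]^2, solving for [H⁺] gives log[H⁺] = -5.922, so pH = 5.92.

pH = 5.92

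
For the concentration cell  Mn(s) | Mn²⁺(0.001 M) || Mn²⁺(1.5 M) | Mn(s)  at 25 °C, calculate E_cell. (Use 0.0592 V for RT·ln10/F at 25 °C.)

Both half-cells are Mn²⁺/Mn, so E°_cell = 0. The concentrated side is the cathode; the cell reaction moves Mn²⁺ from high to low concentration with n = 2.
Q = [Mn²⁺]_dilute/[Mn²⁺]_conc = 0.001/1.5 = 6.67 × 10^-4.
E = 0 − (0.0592/2) log Q = −(0.0592/2)(-3.176) = 0.0940 V.

0.094 V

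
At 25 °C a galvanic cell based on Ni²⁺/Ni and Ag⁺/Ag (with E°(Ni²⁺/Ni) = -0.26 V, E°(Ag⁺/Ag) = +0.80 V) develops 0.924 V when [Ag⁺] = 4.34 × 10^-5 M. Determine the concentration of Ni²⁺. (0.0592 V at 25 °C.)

7.4 × 10^-5 M

From the Nernst equation, log Q = n(E° − E)/0.0592 = 2(1.06 − 0.924)/0.0592 = 4.595, so Q = 3.93 × 10^4.
With Q = [Ni²⁺]/[Ag⁺]^2 and the known concentrations, [Ni²⁺] in the numerator gives [Ni²⁺] = 7.4 × 10^-5 M.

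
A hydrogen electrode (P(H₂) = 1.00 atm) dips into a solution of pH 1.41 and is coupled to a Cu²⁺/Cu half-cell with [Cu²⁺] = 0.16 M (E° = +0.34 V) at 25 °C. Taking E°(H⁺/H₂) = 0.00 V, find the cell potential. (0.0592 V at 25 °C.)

0.40 V

The Cu²⁺/Cu couple is the cathode, so E°_cell = 0.34 V; n = 2.
[H⁺] = 10^(−1.41) = 0.039 M, and Q = [H⁺]^2 / ([Cu²⁺]·P(H₂)) = 0.00946.
E = E° − (0.0592/2) log Q = 0.34 − (0.0592/2)(-2.024) = 0.400 V.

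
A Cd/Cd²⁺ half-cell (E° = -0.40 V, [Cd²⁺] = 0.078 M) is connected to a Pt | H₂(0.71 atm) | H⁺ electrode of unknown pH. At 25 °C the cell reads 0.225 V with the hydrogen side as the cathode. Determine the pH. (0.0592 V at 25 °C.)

E°_cell = 0.40 V and n = 2.
log Q = n(E° − E)/0.0592 = 2×(0.40 − 0.225)/0.0592 = 5.912.
With Q = [Cd²⁺]·P(H₂) / [H⁺]^2, solving for [H⁺] gives log[H⁺] = -3.584, so pH = 3.58.

pH = 3.58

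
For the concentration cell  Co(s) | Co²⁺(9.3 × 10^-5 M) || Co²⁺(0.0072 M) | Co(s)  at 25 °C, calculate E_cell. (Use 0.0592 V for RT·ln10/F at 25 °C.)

0.056 V

Both half-cells are Co²⁺/Co, so E°_cell = 0. The concentrated side is the cathode; the cell reaction moves Co²⁺ from high to low concentration with n = 2.
Q = [Co²⁺]_dilute/[Co²⁺]_conc = 9.3 × 10^-5/0.0072 = 0.0129.
E = 0 − (0.0592/2) log Q = −(0.0592/2)(-1.889) = 0.0559 V.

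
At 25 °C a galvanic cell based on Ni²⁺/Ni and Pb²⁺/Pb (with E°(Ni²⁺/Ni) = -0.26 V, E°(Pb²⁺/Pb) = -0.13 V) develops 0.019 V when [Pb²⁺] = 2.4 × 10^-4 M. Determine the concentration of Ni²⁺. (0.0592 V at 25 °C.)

From the Nernst equation, log Q = n(E° − E)/0.0592 = 2(0.13 − 0.019)/0.0592 = 3.750, so Q = 5620.
With Q = [Ni²⁺]/[Pb²⁺] and the known concentrations, [Ni²⁺] in the numerator gives [Ni²⁺] = 1.3 M.

1.3 M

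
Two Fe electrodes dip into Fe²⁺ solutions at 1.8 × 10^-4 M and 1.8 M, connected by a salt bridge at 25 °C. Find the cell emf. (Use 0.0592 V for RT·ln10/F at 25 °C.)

Both half-cells are Fe²⁺/Fe, so E°_cell = 0. The concentrated side is the cathode; the cell reaction moves Fe²⁺ from high to low concentration with n = 2.
Q = [Fe²⁺]_dilute/[Fe²⁺]_conc = 1.8 × 10^-4/1.8 = 1 × 10^-4.
E = 0 − (0.0592/2) log Q = −(0.0592/2)(-4.000) = 0.1184 V.

0.12 V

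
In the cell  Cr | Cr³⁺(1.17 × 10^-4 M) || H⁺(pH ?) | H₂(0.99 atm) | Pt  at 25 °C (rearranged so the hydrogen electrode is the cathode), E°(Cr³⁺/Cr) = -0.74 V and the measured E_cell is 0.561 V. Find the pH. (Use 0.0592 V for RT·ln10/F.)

E°_cell = 0.74 V and n = 6.
log Q = n(E° − E)/0.0592 = 6×(0.74 − 0.561)/0.0592 = 18.142.
With Q = [Cr³⁺]^2·P(H₂)^3 / [H⁺]^6, solving for [H⁺] gives log[H⁺] = -4.336, so pH = 4.34.

pH = 4.34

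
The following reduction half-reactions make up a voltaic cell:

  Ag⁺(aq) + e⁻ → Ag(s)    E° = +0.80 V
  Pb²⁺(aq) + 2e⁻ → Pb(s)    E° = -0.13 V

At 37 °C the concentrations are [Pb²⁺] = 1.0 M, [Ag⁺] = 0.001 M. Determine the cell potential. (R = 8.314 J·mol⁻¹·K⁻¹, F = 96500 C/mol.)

0.745 V

The Ag⁺/Ag couple has the higher reduction potential and acts as the cathode, so E°_cell = +0.80 − (-0.13) = 0.93 V.
Balancing electrons gives n = 2; the reaction quotient is Q = [Pb²⁺]/[Ag⁺]^2 = 1 × 10^6.
E = E° − (RT/nF) ln Q = 0.93 − (8.314×310)/(2×96500) × (13.816) = 0.930 − 0.185 = 0.745 V.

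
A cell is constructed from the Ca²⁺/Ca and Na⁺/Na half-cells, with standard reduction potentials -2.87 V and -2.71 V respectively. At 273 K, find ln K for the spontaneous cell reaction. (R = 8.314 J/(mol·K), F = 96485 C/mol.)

ln K = 13.6

E°_cell = -2.71 − (-2.87) = 0.16 V, with n = 2 electrons transferred.
At equilibrium E = 0, so the Nernst equation gives ln K = nFE°/RT = (2)(96485)(0.16)/((8.314)(273)) = 13.60.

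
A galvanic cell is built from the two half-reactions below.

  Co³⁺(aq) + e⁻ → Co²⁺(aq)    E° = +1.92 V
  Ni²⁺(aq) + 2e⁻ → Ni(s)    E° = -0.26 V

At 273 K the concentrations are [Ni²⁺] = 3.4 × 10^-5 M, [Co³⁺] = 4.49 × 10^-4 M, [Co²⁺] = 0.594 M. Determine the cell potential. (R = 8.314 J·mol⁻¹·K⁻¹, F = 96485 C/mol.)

2.13 V

The Co³⁺/Co²⁺ couple has the higher reduction potential and acts as the cathode, so E°_cell = +1.92 − (-0.26) = 2.18 V.
Balancing electrons gives n = 2; the reaction quotient is Q = [Ni²⁺]·[Co²⁺]^2/[Co³⁺]^2 = 59.5.
E = E° − (RT/nF) ln Q = 2.18 − (8.314×273)/(2×96485) × (4.086) = 2.180 − 0.048 = 2.132 V.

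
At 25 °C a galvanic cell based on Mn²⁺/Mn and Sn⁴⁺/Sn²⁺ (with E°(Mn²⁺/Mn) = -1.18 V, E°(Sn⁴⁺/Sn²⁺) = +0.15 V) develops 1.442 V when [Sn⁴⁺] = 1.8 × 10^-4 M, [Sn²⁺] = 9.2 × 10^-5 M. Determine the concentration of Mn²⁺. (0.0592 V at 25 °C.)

From the Nernst equation, log Q = n(E° − E)/0.0592 = 2(1.33 − 1.442)/0.0592 = -3.784, so Q = 1.65 × 10^-4.
With Q = [Mn²⁺]·[Sn²⁺]/[Sn⁴⁺] and the known concentrations, [Mn²⁺] in the numerator gives [Mn²⁺] = 3.2 × 10^-4 M.

3.2 × 10^-4 M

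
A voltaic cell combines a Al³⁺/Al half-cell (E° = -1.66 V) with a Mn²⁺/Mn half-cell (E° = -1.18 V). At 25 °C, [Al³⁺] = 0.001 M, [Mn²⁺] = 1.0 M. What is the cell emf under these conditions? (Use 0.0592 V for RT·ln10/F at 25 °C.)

The Mn²⁺/Mn couple has the higher reduction potential and acts as the cathode, so E°_cell = -1.18 − (-1.66) = 0.48 V.
Balancing electrons gives n = 6; the reaction quotient is Q = [Al³⁺]^2/[Mn²⁺]^3 = 1 × 10^-6.
At 25 °C, E = E° − (0.0592/n) log Q = 0.48 − (0.0592/6)(-6.000) = 0.480 + 0.059 = 0.539 V.

0.539 V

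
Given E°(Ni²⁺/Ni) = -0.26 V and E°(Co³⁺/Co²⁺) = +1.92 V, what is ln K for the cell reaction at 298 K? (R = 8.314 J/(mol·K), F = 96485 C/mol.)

E°_cell = +1.92 − (-0.26) = 2.18 V, with n = 2 electrons transferred.
At equilibrium E = 0, so the Nernst equation gives ln K = nFE°/RT = (2)(96485)(2.18)/((8.314)(298)) = 169.79.

ln K = 169.8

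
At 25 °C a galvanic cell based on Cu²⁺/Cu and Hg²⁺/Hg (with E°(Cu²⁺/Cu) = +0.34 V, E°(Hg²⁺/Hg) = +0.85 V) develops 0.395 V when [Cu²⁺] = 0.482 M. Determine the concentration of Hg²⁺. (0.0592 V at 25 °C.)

6.3 × 10^-5 M

From the Nernst equation, log Q = n(E° − E)/0.0592 = 2(0.51 − 0.395)/0.0592 = 3.885, so Q = 7680.
With Q = [Cu²⁺]/[Hg²⁺] and the known concentrations, [Hg²⁺] in the denominator gives [Hg²⁺] = 6.3 × 10^-5 M.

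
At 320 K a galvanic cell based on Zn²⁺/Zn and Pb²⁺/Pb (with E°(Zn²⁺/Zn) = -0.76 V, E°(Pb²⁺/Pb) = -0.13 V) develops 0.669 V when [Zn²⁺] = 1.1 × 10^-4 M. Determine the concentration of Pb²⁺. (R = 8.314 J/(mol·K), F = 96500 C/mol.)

From the Nernst equation, ln Q = nF(E° − E)/RT = 2×96500×(0.63 − 0.669)/(8.314×320) = -2.829, so Q = 0.0591.
With Q = [Zn²⁺]/[Pb²⁺] and the known concentrations, [Pb²⁺] in the denominator gives [Pb²⁺] = 0.0019 M.

0.0019 M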